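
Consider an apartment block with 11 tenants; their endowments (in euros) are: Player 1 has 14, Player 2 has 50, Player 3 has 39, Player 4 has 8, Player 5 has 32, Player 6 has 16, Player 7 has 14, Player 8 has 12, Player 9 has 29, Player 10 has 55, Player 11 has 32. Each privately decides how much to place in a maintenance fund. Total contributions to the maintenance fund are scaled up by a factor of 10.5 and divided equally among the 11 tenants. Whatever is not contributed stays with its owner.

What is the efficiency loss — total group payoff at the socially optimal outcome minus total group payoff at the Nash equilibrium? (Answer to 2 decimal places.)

2859.50 euros

The private return per contributed unit is 10.5/11 = 0.9545 < 1 for every player regardless of endowment, so the Nash equilibrium is zero contribution and the group total is Σ E_j = 14 + 50 + 39 + 8 + 32 + 16 + 14 + 12 + 29 + 55 + 32 = 301.
Each contributed unit returns 10.500 to the group, so the social optimum is full contribution by everyone: group total = 10.500 × 301 = 3160.50.
Efficiency loss = (10.500 − 1) × 301 = 2859.50.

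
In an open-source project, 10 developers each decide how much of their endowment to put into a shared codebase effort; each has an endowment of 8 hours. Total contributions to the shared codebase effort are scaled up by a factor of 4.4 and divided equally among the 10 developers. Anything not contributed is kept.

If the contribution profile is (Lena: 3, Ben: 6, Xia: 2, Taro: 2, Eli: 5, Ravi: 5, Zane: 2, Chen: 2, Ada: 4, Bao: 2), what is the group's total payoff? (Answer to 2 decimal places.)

192.20 hours

Total contributed: 3 + 6 + 2 + 2 + 5 + 5 + 2 + 2 + 4 + 2 = 33; total kept: 10 × 8 − 33 = 47.
The shared codebase effort pays out 4.4 × 33 = 145.20 in aggregate.
Group total = 47 + 145.20 = 192.20.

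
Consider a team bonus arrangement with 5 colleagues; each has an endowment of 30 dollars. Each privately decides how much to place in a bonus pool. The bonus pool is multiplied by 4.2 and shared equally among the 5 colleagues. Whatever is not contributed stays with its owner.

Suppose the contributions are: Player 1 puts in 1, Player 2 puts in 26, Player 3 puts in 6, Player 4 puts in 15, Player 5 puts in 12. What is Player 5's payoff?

Total contributed: 1 + 26 + 6 + 15 + 12 = 60.
Each receives 4.2 × 60 / 5 = 50.40 from the bonus pool.
Player 5 keeps 30 − 12 = 18, so Player 5's payoff is 18 + 50.40 = 68.40.

68.40 dollars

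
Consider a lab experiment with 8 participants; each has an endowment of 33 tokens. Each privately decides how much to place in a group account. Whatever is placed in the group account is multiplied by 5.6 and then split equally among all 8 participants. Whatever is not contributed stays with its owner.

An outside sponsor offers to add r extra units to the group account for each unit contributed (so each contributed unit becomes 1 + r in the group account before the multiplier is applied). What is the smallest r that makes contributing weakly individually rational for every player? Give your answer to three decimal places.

With matching at rate r, one contributed unit becomes (1 + r) in the group account and returns 5.6 × (1 + r) / 8 to the contributor.
Setting this equal to 1: 1 + r = 8/5.6 = 1.4286.
So the minimum matching rate is r = 1.4286 − 1 = 0.429.

0.429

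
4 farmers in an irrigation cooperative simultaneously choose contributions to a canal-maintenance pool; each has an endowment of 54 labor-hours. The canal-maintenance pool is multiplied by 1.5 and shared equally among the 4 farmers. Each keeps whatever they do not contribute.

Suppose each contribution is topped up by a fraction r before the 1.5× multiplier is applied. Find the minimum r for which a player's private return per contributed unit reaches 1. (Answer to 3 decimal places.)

1.667

With matching at rate r, one contributed unit becomes (1 + r) in the canal-maintenance pool and returns 1.5 × (1 + r) / 4 to the contributor.
Setting this equal to 1: 1 + r = 4/1.5 = 2.6667.
So the minimum matching rate is r = 2.6667 − 1 = 1.667.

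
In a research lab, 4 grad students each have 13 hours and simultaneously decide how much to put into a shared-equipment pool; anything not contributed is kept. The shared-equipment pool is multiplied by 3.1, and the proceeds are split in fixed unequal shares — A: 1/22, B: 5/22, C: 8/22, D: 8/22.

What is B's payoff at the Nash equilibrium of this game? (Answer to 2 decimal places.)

A player with share s gets back 3.1·s per unit contributed, so full contribution is dominant for anyone with s > 1/3.1 = 0.3226 and zero contribution is dominant for anyone below.
The shares above 0.3226 belong to C and D, contributing 13 each; the remaining 2 contribute 0. Total contributed: 26.
B keeps 13 and receives 3.1 × 26 × 5/22 = 18.32 from the shared-equipment pool, for a payoff of 31.32.

31.32 hours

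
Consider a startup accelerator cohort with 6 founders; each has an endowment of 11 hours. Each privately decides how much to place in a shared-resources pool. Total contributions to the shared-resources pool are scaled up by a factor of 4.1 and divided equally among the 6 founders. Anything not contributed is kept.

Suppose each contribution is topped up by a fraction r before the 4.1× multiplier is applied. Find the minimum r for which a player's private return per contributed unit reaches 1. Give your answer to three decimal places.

0.463

With matching at rate r, one contributed unit becomes (1 + r) in the shared-resources pool and returns 4.1 × (1 + r) / 6 to the contributor.
Setting this equal to 1: 1 + r = 6/4.1 = 1.4634.
So the minimum matching rate is r = 1.4634 − 1 = 0.463.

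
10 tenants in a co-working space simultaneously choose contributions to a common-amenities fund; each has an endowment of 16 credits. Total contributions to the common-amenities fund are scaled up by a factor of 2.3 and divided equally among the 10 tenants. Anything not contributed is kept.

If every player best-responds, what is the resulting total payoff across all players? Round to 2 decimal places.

Each contributed unit returns 2.3/10 = 0.2300 to its contributor — below 1 — so contributing 0 is dominant for every player. At the Nash equilibrium everyone keeps their 16, and the group total is 10 × 16 = 160.

160.00 credits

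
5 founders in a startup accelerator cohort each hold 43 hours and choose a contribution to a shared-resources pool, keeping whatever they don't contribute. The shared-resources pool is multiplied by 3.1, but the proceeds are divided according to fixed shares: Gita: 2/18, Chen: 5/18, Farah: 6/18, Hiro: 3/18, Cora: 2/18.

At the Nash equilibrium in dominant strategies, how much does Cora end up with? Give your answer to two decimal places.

57.81 hours

For player j, contributing a unit is worthwhile iff 3.1 × (j's share) ≥ 1, i.e. iff j's share is at least 0.3226.
The only share above 0.3226 is Farah's 6/18, contributing 43; the remaining 4 contribute 0. Total contributed: 43.
Cora keeps 43 and receives 3.1 × 43 × 2/18 = 14.81 from the shared-resources pool, for a payoff of 57.81.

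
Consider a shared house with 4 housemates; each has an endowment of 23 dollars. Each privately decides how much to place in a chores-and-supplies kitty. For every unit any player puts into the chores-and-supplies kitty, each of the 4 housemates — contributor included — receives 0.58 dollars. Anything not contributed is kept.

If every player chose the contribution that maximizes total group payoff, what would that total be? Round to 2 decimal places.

213.44 dollars

Each contributed unit returns 2.320 to the group as a whole (0.58 to each of 4 players), which exceeds 1, so the social optimum is full contribution: group total = 2.320 × 92 = 213.44.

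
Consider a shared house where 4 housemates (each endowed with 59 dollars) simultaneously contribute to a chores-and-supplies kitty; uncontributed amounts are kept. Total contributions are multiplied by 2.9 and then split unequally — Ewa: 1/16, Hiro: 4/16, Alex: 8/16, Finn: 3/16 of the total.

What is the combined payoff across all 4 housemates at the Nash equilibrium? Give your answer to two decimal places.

348.10 dollars

Player j's private return per contributed unit is 2.9 × (j's share). Contributing is weakly dominant for j when that share is at least 1/2.9 = 0.3448, and contributing 0 is dominant otherwise.
The only share above 0.3448 is Alex's 8/16, contributing 59; the remaining 3 contribute 0. Total contributed: 59.
The chores-and-supplies kitty pays out 2.9 × 59 = 171.10 in total (split across the unequal shares, but the aggregate is all that matters for the group sum).
The 3 free-riders keep 59 each, adding 177. Group total = 177 + 171.10 = 348.10.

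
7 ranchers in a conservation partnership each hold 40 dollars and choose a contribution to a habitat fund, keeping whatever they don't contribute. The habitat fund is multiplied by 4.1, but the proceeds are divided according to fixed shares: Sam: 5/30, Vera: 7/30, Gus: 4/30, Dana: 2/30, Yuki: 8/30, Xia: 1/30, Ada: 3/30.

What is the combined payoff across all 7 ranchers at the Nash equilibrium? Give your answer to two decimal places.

Each unit j contributes comes back to j as 4.1 × (j's share), so j prefers to contribute only if that share exceeds 1/4.1 = 0.2439; otherwise keeping the unit dominates.
The only share above 0.2439 is Yuki's 8/30, contributing 40; the remaining 6 contribute 0. Total contributed: 40.
The habitat fund pays out 4.1 × 40 = 164.00 in total (split across the unequal shares, but the aggregate is all that matters for the group sum).
The 6 free-riders keep 40 each, adding 240. Group total = 240 + 164.00 = 404.00.

404.00 dollars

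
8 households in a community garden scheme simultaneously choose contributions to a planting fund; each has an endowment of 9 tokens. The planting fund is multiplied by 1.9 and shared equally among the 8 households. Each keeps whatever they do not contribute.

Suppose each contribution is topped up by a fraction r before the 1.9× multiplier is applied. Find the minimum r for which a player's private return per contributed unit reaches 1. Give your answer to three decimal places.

With matching at rate r, one contributed unit becomes (1 + r) in the planting fund and returns 1.9 × (1 + r) / 8 to the contributor.
Setting this equal to 1: 1 + r = 8/1.9 = 4.2105.
So the minimum matching rate is r = 4.2105 − 1 = 3.211.

3.211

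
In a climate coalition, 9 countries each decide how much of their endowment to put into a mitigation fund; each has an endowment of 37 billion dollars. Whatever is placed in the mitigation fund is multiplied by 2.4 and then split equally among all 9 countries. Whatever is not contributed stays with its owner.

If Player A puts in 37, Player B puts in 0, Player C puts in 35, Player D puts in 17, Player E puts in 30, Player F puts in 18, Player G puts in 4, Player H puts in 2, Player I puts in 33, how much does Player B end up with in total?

83.93 billion dollars

Total contributed: 37 + 0 + 35 + 17 + 30 + 18 + 4 + 2 + 33 = 176.
Each receives 2.4 × 176 / 9 = 46.93 from the mitigation fund.
Player B keeps 37 − 0 = 37, so Player B's payoff is 37 + 46.93 = 83.93.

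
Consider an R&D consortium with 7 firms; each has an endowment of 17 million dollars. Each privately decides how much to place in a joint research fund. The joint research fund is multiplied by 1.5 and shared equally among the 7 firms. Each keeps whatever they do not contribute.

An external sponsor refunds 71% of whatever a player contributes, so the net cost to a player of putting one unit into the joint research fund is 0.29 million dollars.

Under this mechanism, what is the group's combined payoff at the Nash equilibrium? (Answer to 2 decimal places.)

Even with the mechanism, each unit contributed returns only (1.5/7) / 0.29 = 0.7389 per unit of net cost, so contributing nothing is still dominant.
At the Nash equilibrium no one contributes; group total payoff = 7 × 17 = 119.

119.00 million dollars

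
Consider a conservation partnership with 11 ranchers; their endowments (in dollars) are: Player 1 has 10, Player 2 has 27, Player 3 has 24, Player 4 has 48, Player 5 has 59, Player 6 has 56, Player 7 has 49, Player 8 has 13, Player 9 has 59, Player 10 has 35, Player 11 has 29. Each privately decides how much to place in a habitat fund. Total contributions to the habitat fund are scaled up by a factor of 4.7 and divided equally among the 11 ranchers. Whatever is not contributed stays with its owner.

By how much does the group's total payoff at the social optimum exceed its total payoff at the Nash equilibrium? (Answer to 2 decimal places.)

1513.30 dollars

The private return per contributed unit is 4.7/11 = 0.4273 < 1 for every player regardless of endowment, so the Nash equilibrium is zero contribution and the group total is Σ E_j = 10 + 27 + 24 + 48 + 59 + 56 + 49 + 13 + 59 + 35 + 29 = 409.
Each contributed unit returns 4.700 to the group, so the social optimum is full contribution by everyone: group total = 4.700 × 409 = 1922.30.
Efficiency loss = (4.700 − 1) × 409 = 1513.30.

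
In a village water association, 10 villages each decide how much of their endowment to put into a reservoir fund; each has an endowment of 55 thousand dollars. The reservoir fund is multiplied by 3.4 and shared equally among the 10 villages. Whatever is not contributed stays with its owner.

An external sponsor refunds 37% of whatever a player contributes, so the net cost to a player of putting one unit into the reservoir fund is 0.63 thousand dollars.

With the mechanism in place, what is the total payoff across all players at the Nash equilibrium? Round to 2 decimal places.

550.00 thousand dollars

The effective private return is (3.4/10) / 0.63 = 0.5397, which is still under 1, so the mechanism doesn't change anyone's dominant strategy: zero contribution.
At the Nash equilibrium no one contributes; group total payoff = 10 × 55 = 550.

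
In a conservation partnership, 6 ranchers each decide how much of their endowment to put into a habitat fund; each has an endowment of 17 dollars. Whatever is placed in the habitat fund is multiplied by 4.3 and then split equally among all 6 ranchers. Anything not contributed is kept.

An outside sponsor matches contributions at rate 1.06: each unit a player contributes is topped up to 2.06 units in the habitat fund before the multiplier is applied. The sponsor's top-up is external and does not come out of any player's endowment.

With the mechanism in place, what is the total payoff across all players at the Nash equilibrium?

903.52 dollars

Under the mechanism each unit contributed yields 4.3 × 2.06 / 6 = 1.4763 back to its contributor per unit of net cost, which exceeds 1, making full contribution the dominant choice for everyone.
At the Nash equilibrium everyone contributes 17. Group total payoff = 4.3 × 2.06 × 102 = 903.52.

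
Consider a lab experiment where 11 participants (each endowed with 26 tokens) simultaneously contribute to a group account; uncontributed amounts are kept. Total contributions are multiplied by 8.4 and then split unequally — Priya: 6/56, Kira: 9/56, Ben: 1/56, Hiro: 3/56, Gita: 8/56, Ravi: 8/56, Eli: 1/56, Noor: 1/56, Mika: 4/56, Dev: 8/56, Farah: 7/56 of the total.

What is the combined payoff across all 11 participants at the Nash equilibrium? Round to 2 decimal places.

1248.00 tokens

A player with share s gets back 8.4·s per unit contributed, so full contribution is dominant for anyone with s > 1/8.4 = 0.1190 and zero contribution is dominant for anyone below.
The shares above 0.1190 belong to Kira, Gita, Ravi, Dev and Farah, contributing 26 each; the remaining 6 contribute 0. Total contributed: 130.
The group account pays out 8.4 × 130 = 1092.00 in total (split across the unequal shares, but the aggregate is all that matters for the group sum).
The 6 free-riders keep 26 each, adding 156. Group total = 156 + 1092.00 = 1248.00.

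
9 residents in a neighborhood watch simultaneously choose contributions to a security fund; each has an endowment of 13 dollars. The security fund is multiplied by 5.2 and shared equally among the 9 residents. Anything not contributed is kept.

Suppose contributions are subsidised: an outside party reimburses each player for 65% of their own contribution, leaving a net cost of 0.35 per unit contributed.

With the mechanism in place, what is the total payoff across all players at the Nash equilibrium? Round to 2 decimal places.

With the mechanism, a contributed unit returns (5.2/9) / 0.35 = 1.6508 per unit of net cost to the contributor — now above 1 — so contributing fully is weakly dominant for every player.
So the Nash equilibrium is full contribution by all 9; the group earns 9 × (13 × 0.65 + 5.2 × 13) = 684.45.

684.45 dollars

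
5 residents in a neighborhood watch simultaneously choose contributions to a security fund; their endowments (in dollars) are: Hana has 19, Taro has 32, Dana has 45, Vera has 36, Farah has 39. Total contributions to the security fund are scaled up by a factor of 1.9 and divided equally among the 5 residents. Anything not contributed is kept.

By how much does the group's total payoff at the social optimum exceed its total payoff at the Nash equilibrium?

The private return per contributed unit is 1.9/5 = 0.3800 < 1 for every player regardless of endowment, so the Nash equilibrium is zero contribution and the group total is Σ E_j = 19 + 32 + 45 + 36 + 39 = 171.
Each contributed unit returns 1.900 to the group, so the social optimum is full contribution by everyone: group total = 1.900 × 171 = 324.90.
Efficiency loss = (1.900 − 1) × 171 = 153.90.

153.90 dollars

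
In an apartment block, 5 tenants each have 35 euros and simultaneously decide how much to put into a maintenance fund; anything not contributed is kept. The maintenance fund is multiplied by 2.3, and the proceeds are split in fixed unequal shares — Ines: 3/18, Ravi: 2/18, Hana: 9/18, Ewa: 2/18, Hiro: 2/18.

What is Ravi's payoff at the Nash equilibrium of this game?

43.94 euros

For player j, contributing a unit is worthwhile iff 2.3 × (j's share) ≥ 1, i.e. iff j's share is at least 0.4348.
Hana alone (share 9/18) is above the threshold, contributing 35; the remaining 4 contribute 0. Total contributed: 35.
Ravi keeps 35 and receives 2.3 × 35 × 2/18 = 8.94 from the maintenance fund, for a payoff of 43.94.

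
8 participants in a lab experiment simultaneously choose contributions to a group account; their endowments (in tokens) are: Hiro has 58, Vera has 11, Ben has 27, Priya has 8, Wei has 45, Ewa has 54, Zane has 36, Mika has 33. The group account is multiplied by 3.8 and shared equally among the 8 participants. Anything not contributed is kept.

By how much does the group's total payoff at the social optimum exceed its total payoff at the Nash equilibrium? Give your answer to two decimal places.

761.60 tokens

The private return per contributed unit is 3.8/8 = 0.4750 < 1 for every player regardless of endowment, so the Nash equilibrium is zero contribution and the group total is Σ E_j = 58 + 11 + 27 + 8 + 45 + 54 + 36 + 33 = 272.
Each contributed unit returns 3.800 to the group, so the social optimum is full contribution by everyone: group total = 3.800 × 272 = 1033.60.
Efficiency loss = (3.800 − 1) × 272 = 761.60.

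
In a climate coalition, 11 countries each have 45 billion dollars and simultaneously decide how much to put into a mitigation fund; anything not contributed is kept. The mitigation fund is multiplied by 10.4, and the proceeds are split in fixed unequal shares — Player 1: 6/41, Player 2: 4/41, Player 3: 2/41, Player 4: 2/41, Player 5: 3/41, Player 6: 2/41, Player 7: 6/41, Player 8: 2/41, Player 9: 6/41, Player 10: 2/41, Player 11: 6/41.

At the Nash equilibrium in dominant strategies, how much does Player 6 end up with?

For player j, contributing a unit is worthwhile iff 10.4 × (j's share) ≥ 1, i.e. iff j's share is at least 0.0962.
Player 1, Player 2, Player 7, Player 9 and Player 11 clear that bar, contributing 45 each; the remaining 6 contribute 0. Total contributed: 225.
Player 6 keeps 45 and receives 10.4 × 225 × 2/41 = 114.15 from the mitigation fund, for a payoff of 159.15.

159.15 billion dollars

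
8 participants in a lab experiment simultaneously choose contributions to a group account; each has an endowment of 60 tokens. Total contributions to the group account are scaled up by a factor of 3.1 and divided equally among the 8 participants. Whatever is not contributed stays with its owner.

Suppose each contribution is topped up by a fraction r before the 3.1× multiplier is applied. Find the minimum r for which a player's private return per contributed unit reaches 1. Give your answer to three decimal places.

With matching at rate r, one contributed unit becomes (1 + r) in the group account and returns 3.1 × (1 + r) / 8 to the contributor.
Setting this equal to 1: 1 + r = 8/3.1 = 2.5806.
So the minimum matching rate is r = 2.5806 − 1 = 1.581.

1.581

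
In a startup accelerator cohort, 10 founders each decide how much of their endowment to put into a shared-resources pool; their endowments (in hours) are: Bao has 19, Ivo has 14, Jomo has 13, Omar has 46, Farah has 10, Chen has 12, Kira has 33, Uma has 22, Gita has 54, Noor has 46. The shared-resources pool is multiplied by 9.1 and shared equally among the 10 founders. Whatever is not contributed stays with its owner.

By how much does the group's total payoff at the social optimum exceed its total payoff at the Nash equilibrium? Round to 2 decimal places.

The private return per contributed unit is 9.1/10 = 0.9100 < 1 for every player regardless of endowment, so the Nash equilibrium is zero contribution and the group total is Σ E_j = 19 + 14 + 13 + 46 + 10 + 12 + 33 + 22 + 54 + 46 = 269.
Each contributed unit returns 9.100 to the group, so the social optimum is full contribution by everyone: group total = 9.100 × 269 = 2447.90.
Efficiency loss = (9.100 − 1) × 269 = 2178.90.

2178.90 hours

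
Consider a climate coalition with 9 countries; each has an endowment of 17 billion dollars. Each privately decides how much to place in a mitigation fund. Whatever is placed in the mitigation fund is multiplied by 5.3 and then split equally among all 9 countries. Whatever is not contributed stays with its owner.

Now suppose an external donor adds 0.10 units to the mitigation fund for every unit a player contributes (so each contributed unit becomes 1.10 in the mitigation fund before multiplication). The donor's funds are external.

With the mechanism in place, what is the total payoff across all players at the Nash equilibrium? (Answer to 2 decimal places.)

153.00 billion dollars

With the mechanism, a contributed unit returns 5.3 × 1.10 / 9 = 0.6478 per unit of net cost — still below 1 — so contributing 0 remains dominant for every player.
Everyone keeps their endowment and the group total is 9 × 17 = 153.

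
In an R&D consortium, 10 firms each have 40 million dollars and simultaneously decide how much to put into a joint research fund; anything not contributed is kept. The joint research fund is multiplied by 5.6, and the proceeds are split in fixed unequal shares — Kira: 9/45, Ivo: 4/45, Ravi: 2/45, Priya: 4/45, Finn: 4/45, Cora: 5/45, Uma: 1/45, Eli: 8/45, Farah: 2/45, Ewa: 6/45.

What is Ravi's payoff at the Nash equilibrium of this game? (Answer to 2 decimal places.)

For player j, contributing a unit is worthwhile iff 5.6 × (j's share) ≥ 1, i.e. iff j's share is at least 0.1786.
Only Kira (9/45) clears that bar, contributing 40; the remaining 9 contribute 0. Total contributed: 40.
Ravi keeps 40 and receives 5.6 × 40 × 2/45 = 9.96 from the joint research fund, for a payoff of 49.96.

49.96 million dollars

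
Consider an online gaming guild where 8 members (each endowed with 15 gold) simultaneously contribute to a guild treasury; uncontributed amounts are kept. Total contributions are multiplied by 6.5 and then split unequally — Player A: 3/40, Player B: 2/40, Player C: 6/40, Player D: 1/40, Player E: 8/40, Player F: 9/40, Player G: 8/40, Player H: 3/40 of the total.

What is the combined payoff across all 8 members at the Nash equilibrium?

367.50 gold

Player j's private return per contributed unit is 6.5 × (j's share). Contributing is weakly dominant for j when that share is at least 1/6.5 = 0.1538, and contributing 0 is dominant otherwise.
Player E, Player F and Player G clear that bar, contributing 15 each; the remaining 5 contribute 0. Total contributed: 45.
The guild treasury pays out 6.5 × 45 = 292.50 in total (split across the unequal shares, but the aggregate is all that matters for the group sum).
The 5 free-riders keep 15 each, adding 75. Group total = 75 + 292.50 = 367.50.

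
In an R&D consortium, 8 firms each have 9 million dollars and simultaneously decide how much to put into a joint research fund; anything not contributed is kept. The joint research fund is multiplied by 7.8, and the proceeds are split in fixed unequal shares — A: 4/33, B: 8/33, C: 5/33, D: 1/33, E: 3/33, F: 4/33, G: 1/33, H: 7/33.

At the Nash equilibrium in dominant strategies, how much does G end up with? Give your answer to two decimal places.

15.38 million dollars

Each unit j contributes comes back to j as 7.8 × (j's share), so j prefers to contribute only if that share exceeds 1/7.8 = 0.1282; otherwise keeping the unit dominates.
The shares above 0.1282 belong to B, C and H, contributing 9 each; the remaining 5 contribute 0. Total contributed: 27.
G keeps 9 and receives 7.8 × 27 × 1/33 = 6.38 from the joint research fund, for a payoff of 15.38.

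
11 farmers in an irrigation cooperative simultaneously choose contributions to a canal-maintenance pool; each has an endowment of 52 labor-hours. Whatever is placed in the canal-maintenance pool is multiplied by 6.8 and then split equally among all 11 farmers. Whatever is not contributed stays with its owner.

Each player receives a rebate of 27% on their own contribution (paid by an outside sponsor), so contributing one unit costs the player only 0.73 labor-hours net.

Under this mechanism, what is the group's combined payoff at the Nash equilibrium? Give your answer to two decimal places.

Even with the mechanism, each unit contributed returns only (6.8/11) / 0.73 = 0.8468 per unit of net cost, so contributing nothing is still dominant.
At the Nash equilibrium no one contributes; group total payoff = 11 × 52 = 572.

572.00 labor-hours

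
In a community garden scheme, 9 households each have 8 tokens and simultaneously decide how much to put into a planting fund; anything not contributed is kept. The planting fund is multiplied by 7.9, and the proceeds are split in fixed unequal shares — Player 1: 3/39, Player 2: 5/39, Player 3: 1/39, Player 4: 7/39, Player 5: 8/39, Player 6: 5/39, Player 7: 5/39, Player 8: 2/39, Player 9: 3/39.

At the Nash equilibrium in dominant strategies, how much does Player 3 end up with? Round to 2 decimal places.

Player j's private return per contributed unit is 7.9 × (j's share). Contributing is weakly dominant for j when that share is at least 1/7.9 = 0.1266, and contributing 0 is dominant otherwise.
Player 2, Player 4, Player 5, Player 6 and Player 7 clear that bar, contributing 8 each; the remaining 4 contribute 0. Total contributed: 40.
Player 3 keeps 8 and receives 7.9 × 40 × 1/39 = 8.10 from the planting fund, for a payoff of 16.10.

16.10 tokens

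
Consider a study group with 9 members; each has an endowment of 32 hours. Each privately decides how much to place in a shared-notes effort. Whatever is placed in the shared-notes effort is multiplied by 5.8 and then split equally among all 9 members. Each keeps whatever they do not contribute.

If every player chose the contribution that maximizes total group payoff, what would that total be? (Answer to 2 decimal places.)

Each contributed unit returns 5.800 to the group as a whole (0.6444 to each of 9 players), which exceeds 1, so the social optimum is full contribution: group total = 5.800 × 288 = 1670.40.

1670.40 hours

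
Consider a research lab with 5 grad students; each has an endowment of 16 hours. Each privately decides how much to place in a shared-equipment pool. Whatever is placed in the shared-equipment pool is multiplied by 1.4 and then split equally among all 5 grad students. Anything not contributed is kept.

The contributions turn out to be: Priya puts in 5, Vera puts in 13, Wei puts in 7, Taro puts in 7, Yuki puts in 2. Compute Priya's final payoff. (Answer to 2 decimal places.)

Total contributed: 5 + 13 + 7 + 7 + 2 = 34.
Each receives 1.4 × 34 / 5 = 9.52 from the shared-equipment pool.
Priya keeps 16 − 5 = 11, so Priya's payoff is 11 + 9.52 = 20.52.

20.52 hours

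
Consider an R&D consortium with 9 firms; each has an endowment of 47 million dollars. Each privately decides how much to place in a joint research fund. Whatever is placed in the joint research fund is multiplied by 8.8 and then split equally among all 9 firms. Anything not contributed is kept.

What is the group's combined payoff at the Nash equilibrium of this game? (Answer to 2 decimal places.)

Each contributed unit returns 8.8/9 = 0.9778 to its contributor — below 1 — so contributing 0 is dominant for every player. At the Nash equilibrium everyone keeps their 47, and the group total is 9 × 47 = 423.

423.00 million dollars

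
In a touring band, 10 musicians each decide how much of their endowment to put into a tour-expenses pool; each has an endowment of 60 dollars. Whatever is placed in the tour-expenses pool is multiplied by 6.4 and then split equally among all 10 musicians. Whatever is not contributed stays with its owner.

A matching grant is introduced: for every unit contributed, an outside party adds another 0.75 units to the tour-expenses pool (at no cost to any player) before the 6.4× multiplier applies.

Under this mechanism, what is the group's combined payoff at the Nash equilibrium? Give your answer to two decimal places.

The effective private return per unit is now 6.4 × 1.75 / 10 = 1.1200 > 1, so every player's dominant strategy flips to full contribution.
At the Nash equilibrium everyone contributes 60. Group total payoff = 6.4 × 1.75 × 600 = 6720.00.

6720.00 dollars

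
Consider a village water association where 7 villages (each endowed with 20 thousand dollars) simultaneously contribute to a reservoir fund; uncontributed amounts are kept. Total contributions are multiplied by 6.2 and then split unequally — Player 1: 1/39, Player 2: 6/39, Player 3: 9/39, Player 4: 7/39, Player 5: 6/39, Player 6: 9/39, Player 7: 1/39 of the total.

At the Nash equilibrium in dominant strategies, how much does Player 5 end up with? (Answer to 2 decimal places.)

Player j's private return per contributed unit is 6.2 × (j's share). Contributing is weakly dominant for j when that share is at least 1/6.2 = 0.1613, and contributing 0 is dominant otherwise.
Player 3, Player 4 and Player 6 clear that bar, contributing 20 each; the remaining 4 contribute 0. Total contributed: 60.
Player 5 keeps 20 and receives 6.2 × 60 × 6/39 = 57.23 from the reservoir fund, for a payoff of 77.23.

77.23 thousand dollars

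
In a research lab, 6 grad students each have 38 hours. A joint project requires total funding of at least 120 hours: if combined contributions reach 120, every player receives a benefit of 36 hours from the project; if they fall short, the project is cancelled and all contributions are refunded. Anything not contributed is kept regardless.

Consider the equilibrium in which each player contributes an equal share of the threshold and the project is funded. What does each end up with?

Equal share of the threshold: 120/6 = 20.
At this profile no one gains by cutting their contribution: any cut drops the total below 120, the project is cancelled, contributions are refunded, and the deviator ends with 38, which is less than 38 − 20 + 36 = 54. Contributing more than 20 just wastes the excess. So contributing exactly 20 is a best response.
Each player's payoff: 38 − 20 + 36 = 54.

54 hours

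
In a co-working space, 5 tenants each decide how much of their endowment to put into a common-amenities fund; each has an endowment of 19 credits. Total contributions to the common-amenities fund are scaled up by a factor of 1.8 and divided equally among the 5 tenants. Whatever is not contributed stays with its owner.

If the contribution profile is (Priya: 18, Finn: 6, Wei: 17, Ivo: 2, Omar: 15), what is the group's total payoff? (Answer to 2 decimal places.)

Total contributed: 18 + 6 + 17 + 2 + 15 = 58; total kept: 5 × 19 − 58 = 37.
The common-amenities fund pays out 1.8 × 58 = 104.40 in aggregate.
Group total = 37 + 104.40 = 141.40.

141.40 credits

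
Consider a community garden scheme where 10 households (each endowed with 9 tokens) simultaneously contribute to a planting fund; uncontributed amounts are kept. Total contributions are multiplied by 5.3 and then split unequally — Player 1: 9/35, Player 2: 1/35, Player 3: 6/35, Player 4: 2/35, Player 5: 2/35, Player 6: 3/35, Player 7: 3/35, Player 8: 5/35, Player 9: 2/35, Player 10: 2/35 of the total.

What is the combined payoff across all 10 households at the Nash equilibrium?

A player with share s gets back 5.3·s per unit contributed, so full contribution is dominant for anyone with s > 1/5.3 = 0.1887 and zero contribution is dominant for anyone below.
The only share above 0.1887 is Player 1's 9/35, contributing 9; the remaining 9 contribute 0. Total contributed: 9.
The planting fund pays out 5.3 × 9 = 47.70 in total (split across the unequal shares, but the aggregate is all that matters for the group sum).
The 9 free-riders keep 9 each, adding 81. Group total = 81 + 47.70 = 128.70.

128.70 tokens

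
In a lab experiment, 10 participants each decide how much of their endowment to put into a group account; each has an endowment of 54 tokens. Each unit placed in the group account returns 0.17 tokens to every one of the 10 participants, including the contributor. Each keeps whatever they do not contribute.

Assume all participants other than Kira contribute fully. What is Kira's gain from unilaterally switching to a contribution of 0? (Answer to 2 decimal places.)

44.82 tokens

Switching from a contribution of 54 to 0 lets Kira keep an extra 54 tokens, but lowers the group account by 54, which costs Kira their own share of that drop: 0.17 × 54 = 9.18.
Net gain = 54 − 9.18 = 44.82. The private return per contributed unit (0.17) is below 1, so free-riding is indeed the best response regardless of what the others do.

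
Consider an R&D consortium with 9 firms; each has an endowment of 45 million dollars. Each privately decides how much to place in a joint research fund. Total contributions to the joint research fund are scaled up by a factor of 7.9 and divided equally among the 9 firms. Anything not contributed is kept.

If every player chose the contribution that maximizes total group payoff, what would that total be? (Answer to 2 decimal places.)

3199.50 million dollars

Each contributed unit returns 7.900 to the group as a whole (0.8778 to each of 9 players), which exceeds 1, so the social optimum is full contribution: group total = 7.900 × 405 = 3199.50.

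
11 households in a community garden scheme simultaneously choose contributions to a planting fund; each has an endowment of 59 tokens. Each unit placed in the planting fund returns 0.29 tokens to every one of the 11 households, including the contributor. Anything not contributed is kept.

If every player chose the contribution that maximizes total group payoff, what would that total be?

2070.31 tokens

Each contributed unit returns 3.190 to the group as a whole (0.29 to each of 11 players), which exceeds 1, so the social optimum is full contribution: group total = 3.190 × 649 = 2070.31.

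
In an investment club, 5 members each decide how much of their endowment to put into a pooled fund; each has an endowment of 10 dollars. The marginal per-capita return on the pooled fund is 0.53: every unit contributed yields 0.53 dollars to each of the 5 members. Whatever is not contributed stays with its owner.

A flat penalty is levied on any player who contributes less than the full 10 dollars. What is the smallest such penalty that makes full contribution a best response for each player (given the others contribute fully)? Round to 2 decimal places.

Given the others contribute fully, the best deviation is to contribute 0 (any partial contribution still incurs the fine and gives up units whose private return 0.53 is below 1).
Deviating from 10 to 0 saves 10 dollars but forfeits the deviator's share of the drop in the pooled fund: 0.53 × 10 = 5.30.
So the deviation gain is 10 − 5.30 = 4.70, and the fine must be at least 4.70 dollars to wipe it out.

4.70 dollars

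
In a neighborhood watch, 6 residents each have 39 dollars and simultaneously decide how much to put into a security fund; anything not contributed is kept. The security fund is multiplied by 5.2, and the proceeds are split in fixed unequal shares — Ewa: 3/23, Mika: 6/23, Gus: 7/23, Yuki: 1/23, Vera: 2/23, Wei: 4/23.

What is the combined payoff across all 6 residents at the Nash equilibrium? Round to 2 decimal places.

Player j's private return per contributed unit is 5.2 × (j's share). Contributing is weakly dominant for j when that share is at least 1/5.2 = 0.1923, and contributing 0 is dominant otherwise.
Mika and Gus are above the threshold, contributing 39 each; the remaining 4 contribute 0. Total contributed: 78.
The security fund pays out 5.2 × 78 = 405.60 in total (split across the unequal shares, but the aggregate is all that matters for the group sum).
The 4 free-riders keep 39 each, adding 156. Group total = 156 + 405.60 = 561.60.

561.60 dollars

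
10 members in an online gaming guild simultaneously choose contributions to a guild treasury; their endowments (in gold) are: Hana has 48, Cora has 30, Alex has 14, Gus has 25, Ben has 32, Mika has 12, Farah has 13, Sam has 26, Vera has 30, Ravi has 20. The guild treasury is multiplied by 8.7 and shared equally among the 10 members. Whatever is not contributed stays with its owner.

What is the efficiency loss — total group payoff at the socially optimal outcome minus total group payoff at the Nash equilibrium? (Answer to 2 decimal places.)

1925.00 gold

The private return per contributed unit is 8.7/10 = 0.8700 < 1 for every player regardless of endowment, so the Nash equilibrium is zero contribution and the group total is Σ E_j = 48 + 30 + 14 + 25 + 32 + 12 + 13 + 26 + 30 + 20 = 250.
Each contributed unit returns 8.700 to the group, so the social optimum is full contribution by everyone: group total = 8.700 × 250 = 2175.00.
Efficiency loss = (8.700 − 1) × 250 = 1925.00.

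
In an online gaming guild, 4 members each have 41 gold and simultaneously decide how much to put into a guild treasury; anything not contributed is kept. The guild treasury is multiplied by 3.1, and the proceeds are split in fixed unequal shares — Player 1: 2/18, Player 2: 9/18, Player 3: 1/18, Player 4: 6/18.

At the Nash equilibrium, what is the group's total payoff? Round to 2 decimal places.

For player j, contributing a unit is worthwhile iff 3.1 × (j's share) ≥ 1, i.e. iff j's share is at least 0.3226.
Player 2 and Player 4 are above the threshold, contributing 41 each; the remaining 2 contribute 0. Total contributed: 82.
The guild treasury pays out 3.1 × 82 = 254.20 in total (split across the unequal shares, but the aggregate is all that matters for the group sum).
The 2 free-riders keep 41 each, adding 82. Group total = 82 + 254.20 = 336.20.

336.20 gold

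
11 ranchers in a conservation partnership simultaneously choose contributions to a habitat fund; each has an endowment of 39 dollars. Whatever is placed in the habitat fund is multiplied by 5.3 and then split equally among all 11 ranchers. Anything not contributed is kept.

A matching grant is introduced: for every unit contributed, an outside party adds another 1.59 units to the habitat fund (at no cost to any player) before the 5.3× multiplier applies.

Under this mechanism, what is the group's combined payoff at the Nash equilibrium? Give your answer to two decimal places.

5888.88 dollars

With the mechanism, a contributed unit returns 5.3 × 2.59 / 11 = 1.2479 per unit of net cost to the contributor — now above 1 — so contributing fully is weakly dominant for every player.
So the Nash equilibrium is full contribution by all 11; the group earns 5.3 × 2.59 × 429 = 5888.88.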